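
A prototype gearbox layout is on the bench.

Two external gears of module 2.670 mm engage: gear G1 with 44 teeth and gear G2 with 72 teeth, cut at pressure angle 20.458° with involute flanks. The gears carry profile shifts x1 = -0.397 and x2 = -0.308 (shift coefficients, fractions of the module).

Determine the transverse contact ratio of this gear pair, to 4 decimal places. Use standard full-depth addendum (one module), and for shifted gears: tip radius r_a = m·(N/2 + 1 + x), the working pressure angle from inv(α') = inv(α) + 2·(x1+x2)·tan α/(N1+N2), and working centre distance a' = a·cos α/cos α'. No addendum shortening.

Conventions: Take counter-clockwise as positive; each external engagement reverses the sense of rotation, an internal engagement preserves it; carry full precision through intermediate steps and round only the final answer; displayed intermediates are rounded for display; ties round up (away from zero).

1.9278

class = single-mesh tooth geometry [involute pair 44T × 72T, m = 2.670]
base radii: r_b1 = 55.035189, r_b2 = 90.057582
tip radii: r_a1 = 60.350010, r_a2 = 97.967640
inv(α') = inv(20.458°) + 2·(-0.397-0.308)·tan α/(44+72) = 0.01145546  ⇒  α' = 18.36904°
a' = a·cos α / cos α' = 154.8600·cos 20.458°/cos 18.36904° = 152.882692
action lengths: √(r_a1²−r_b1²) = 24.763919, √(r_a2²−r_b2²) = 38.565404
base pitch p_b = π·m·cos α = 7.859007
CR = (24.763919 + 38.565404 − 152.882692·sin 18.36904°)/7.859007 = 1.927780
contact ratio ≈ 1.9278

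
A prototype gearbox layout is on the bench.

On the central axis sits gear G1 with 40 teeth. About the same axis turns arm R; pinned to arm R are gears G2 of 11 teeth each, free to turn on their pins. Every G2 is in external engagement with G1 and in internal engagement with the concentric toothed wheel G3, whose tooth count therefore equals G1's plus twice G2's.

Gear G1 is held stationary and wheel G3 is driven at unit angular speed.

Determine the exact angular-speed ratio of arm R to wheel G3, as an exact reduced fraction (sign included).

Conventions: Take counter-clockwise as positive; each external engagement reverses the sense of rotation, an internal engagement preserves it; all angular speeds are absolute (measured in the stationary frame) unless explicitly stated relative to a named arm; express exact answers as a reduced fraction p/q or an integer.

class = planetary set [G3 = 40+2·11 = 62; Willis about the carrier]
ring teeth: 40 + 2·11 = 62
40(ω_sun−ω_arm) = −62(ω_ring−ω_arm),  ω_sun = 0, ω_ring = 1
40(0−ω_arm) = −62(1−ω_arm)  ⇒  102·ω_arm = 62  ⇒  ω_arm = 31/51
ω_out/ω_in = 31/51

31/51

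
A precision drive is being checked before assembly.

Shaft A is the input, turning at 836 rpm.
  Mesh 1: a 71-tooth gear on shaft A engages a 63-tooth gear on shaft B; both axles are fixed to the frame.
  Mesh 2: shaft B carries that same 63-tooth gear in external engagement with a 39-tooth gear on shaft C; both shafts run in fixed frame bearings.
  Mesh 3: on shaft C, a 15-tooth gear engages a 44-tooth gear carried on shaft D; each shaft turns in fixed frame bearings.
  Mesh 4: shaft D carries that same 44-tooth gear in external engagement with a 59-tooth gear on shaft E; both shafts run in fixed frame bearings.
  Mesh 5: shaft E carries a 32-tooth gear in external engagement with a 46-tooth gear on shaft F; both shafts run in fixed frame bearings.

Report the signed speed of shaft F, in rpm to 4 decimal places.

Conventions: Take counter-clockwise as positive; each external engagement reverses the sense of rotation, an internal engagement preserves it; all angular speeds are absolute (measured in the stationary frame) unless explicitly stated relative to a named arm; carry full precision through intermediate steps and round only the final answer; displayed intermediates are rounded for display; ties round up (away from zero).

recognized (6 fixed axles, 5 meshes): fixed-axis compound train
mesh 1 [71T→63T]: ω = 836.0000×71/63 = 942.1587 rpm, sense flips to −
mesh 2 [63T→39T]: ω = 942.1587×63/39 = 1521.9487 rpm, sense flips to +
mesh 3 [15T→44T]: ω = 1521.9487×15/44 = 518.8462 rpm, sense flips to −
mesh 4 [44T→59T]: ω = 518.8462×44/59 = 386.9361 rpm, sense flips to +
mesh 5 [32T→46T]: ω = 386.9361×32/46 = 269.1729 rpm, sense flips to −
signed output speed = -269.1729 rpm

-269.1729 rpm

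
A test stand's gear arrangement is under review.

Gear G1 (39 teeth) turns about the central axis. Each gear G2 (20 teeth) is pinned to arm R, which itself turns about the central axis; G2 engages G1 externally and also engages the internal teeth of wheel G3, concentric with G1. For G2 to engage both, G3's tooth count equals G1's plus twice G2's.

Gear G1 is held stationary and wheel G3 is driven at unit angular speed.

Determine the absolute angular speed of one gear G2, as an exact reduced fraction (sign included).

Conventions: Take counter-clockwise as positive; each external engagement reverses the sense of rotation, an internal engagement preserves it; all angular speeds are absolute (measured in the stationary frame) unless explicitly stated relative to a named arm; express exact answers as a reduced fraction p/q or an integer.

class = planetary set [G3 = 39+2·20 = 79; Willis about the carrier]
ring teeth: 39 + 2·20 = 79
39(ω_sun−ω_arm) = −79(ω_ring−ω_arm),  ω_sun = 0, ω_ring = 1
39(0−ω_arm) = −79(1−ω_arm)  ⇒  118·ω_arm = 79  ⇒  ω_arm = 79/118
sun–planet mesh: 39·(0−79/118) = −20·(ω_p−ω_arm)  ⇒  ω_p−ω_arm = 3081/2360
ω_p = 79/118 + 3081/2360 = 79/40
exact speed ratio = 79/40

79/40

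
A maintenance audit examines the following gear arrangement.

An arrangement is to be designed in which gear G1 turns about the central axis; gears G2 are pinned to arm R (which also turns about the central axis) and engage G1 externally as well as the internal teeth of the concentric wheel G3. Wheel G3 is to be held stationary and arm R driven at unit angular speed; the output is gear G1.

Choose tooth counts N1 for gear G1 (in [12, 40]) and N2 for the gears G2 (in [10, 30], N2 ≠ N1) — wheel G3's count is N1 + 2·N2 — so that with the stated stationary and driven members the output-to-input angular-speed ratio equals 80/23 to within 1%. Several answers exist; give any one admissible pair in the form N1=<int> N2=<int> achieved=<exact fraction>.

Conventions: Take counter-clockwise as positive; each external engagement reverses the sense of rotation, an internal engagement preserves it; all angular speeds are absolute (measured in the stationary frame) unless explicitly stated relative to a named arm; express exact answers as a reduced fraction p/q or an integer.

topology: planetary set — design target 80/23, arm = carrier (Willis)
Willis with ω_ring = 0: ω_sun/ω_arm = (N1+N3)/N1; set equal to 80/23  ⇒  N3/N1 = 80/23 − 1 = 57/23
N3 = N1 + 2·N2  ⇒  N2/N1 = (N3/N1 − 1)/2 = (57/23 − 1)/2 = 17/23
smallest multiple with N1 ≥ 12 and N2 ≥ 10: k = 1  ⇒  N1 = 1·23 = 23, N2 = 1·17 = 17 (N1 ≤ 40, N2 ≤ 30, N2 ≠ N1 ✓), N3 = 23 + 2·17 = 57
check: (N1+N3)/N1 with N1 = 23, N3 = 57 gives 80/23; |achieved − target| = 0 ≤ 4/115 ✓

N1=23 N2=17 achieved=80/23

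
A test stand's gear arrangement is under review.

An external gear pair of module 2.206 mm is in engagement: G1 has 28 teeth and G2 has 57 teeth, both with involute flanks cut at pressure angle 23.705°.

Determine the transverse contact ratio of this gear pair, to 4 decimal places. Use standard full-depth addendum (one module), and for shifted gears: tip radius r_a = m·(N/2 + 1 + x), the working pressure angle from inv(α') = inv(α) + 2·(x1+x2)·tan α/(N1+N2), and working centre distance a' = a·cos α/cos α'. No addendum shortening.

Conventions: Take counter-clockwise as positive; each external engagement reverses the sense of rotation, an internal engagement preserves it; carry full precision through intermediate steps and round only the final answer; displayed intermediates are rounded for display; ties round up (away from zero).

1.5510

topology: single-mesh involute geometry — m = 2.206, 28T/57T pair
base radii: r_b1 = 28.278240, r_b2 = 57.566417
tip radii: r_a1 = 33.090000, r_a2 = 65.077000
no profile shift: α' = α, a' = a
action lengths: √(r_a1²−r_b1²) = 17.183982, √(r_a2²−r_b2²) = 30.350017
base pitch p_b = π·m·cos α = 6.345622
CR = (17.183982 + 30.350017 − 93.755000·sin 23.70500°)/6.345622 = 1.550974
contact ratio ≈ 1.5510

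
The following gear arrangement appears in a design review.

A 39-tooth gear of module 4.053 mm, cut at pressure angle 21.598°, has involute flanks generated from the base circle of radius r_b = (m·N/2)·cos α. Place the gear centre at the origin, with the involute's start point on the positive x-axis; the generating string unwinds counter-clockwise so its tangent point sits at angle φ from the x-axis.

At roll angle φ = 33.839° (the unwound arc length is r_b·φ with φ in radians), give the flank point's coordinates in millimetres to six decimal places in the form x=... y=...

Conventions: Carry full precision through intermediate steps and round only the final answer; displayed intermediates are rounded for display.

x=85.204468 y=4.872303

class = single-mesh tooth geometry [base-circle involute, m = 4.053, 39T]
pitch radius r_p = m·N/2 = 4.053·39/2 = 79.033500
base radius r_b = r_p·cos α = 79.033500·cos 21.598° = 73.484505
roll angle φ = 33.839° = 0.59060197 rad
x = r_b·(cos φ + φ·sin φ) = 85.204468
y = r_b·(sin φ − φ·cos φ) = 4.872303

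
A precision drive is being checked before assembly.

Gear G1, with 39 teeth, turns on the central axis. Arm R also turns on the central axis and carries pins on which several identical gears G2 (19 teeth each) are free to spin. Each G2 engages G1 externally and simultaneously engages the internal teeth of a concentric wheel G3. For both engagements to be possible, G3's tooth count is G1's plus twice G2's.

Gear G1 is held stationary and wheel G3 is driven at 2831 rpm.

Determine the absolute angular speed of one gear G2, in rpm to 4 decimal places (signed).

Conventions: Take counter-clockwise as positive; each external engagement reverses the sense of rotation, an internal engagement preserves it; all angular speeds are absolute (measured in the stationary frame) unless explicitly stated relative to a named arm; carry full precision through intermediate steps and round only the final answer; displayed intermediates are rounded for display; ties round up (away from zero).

topology: planetary set — G1 39T / G2 19T / G3 77T, arm = carrier (Willis)
normalise by the input: solve with ω_ring = 1, then scale by 2831 rpm
ring teeth: 39 + 2·19 = 77
39(ω_sun−ω_arm) = −77(ω_ring−ω_arm),  ω_sun = 0, ω_ring = 1
39(0−ω_arm) = −77(1−ω_arm)  ⇒  116·ω_arm = 77  ⇒  ω_arm = 77/116
sun–planet mesh: 39·(0−77/116) = −19·(ω_p−ω_arm)  ⇒  ω_p−ω_arm = 3003/2204
ω_p = 77/116 + 3003/2204 = 77/38
scale: ω_p = 77/38 × 2831 rpm = +5736.5000 rpm

+5736.5000 rpm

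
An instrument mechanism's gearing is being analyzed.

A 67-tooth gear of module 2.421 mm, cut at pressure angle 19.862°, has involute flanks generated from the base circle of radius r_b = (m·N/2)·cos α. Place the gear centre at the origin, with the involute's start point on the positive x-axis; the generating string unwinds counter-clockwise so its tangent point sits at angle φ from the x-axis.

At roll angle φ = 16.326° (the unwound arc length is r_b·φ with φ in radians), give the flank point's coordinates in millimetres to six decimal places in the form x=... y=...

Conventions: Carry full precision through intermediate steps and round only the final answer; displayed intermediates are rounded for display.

x=79.313006 y=0.583478

topology: single-mesh involute geometry — m = 2.421, N = 67
pitch radius r_p = m·N/2 = 2.421·67/2 = 81.103500
base radius r_b = r_p·cos α = 81.103500·cos 19.862° = 76.278950
roll angle φ = 16.326° = 0.28494245 rad
x = r_b·(cos φ + φ·sin φ) = 79.313006
y = r_b·(sin φ − φ·cos φ) = 0.583478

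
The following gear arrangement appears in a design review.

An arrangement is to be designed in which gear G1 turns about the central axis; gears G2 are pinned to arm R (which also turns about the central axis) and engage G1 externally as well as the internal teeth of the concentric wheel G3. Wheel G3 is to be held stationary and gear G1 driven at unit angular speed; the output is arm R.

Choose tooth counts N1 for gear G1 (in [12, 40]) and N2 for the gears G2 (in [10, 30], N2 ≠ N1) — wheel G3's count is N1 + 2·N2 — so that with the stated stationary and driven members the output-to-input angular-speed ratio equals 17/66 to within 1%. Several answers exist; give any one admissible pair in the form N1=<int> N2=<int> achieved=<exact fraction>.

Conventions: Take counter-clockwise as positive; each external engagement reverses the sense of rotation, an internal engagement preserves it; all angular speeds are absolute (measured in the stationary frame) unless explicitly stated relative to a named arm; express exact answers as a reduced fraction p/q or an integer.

planetary set to be sized for 17/66 (Willis relation)
Willis with ω_ring = 0: ω_arm/ω_sun = N1/(N1+N3); set equal to 17/66  ⇒  N3/N1 = 1/(17/66) − 1 = 49/17
N3 = N1 + 2·N2  ⇒  N2/N1 = (N3/N1 − 1)/2 = (49/17 − 1)/2 = 16/17
smallest multiple with N1 ≥ 12 and N2 ≥ 10: k = 1  ⇒  N1 = 1·17 = 17, N2 = 1·16 = 16 (N1 ≤ 40, N2 ≤ 30, N2 ≠ N1 ✓), N3 = 17 + 2·16 = 49
check: N1/(N1+N3) with N1 = 17, N3 = 49 gives 17/66; |achieved − target| = 0 ≤ 17/6600 ✓

N1=17 N2=16 achieved=17/66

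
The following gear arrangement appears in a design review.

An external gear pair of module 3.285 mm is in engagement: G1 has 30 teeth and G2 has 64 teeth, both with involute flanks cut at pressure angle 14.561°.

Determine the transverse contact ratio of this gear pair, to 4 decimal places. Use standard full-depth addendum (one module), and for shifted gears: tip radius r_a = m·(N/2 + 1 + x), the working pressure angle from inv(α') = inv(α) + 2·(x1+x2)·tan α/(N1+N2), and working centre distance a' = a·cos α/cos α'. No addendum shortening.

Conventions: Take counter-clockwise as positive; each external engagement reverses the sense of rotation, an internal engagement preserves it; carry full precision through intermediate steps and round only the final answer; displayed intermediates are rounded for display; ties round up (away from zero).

2.0713

single-mesh involute tooth geometry (30T engaging 64T at module 3.285)
base radii: r_b1 = 47.692313, r_b2 = 101.743601
tip radii: r_a1 = 52.560000, r_a2 = 108.405000
no profile shift: α' = α, a' = a
action lengths: √(r_a1²−r_b1²) = 22.090652, √(r_a2²−r_b2²) = 37.415020
base pitch p_b = π·m·cos α = 9.988655
CR = (22.090652 + 37.415020 − 154.395000·sin 14.56100°)/9.988655 = 2.071263
contact ratio ≈ 2.0713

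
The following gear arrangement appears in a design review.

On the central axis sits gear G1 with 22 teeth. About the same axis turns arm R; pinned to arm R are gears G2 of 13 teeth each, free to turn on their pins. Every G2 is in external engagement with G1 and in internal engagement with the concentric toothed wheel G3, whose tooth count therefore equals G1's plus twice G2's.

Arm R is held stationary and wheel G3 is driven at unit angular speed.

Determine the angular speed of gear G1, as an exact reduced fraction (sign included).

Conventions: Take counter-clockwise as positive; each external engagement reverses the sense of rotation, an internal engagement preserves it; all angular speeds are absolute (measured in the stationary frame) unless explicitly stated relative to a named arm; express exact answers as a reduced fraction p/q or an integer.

class = planetary set [G3 = 22+2·13 = 48; Willis about the carrier]
ring teeth: 22 + 2·13 = 48
22(ω_sun−ω_arm) = −48(ω_ring−ω_arm),  ω_arm = 0, ω_ring = 1
ω_sun = 0 − (48/22)(1−0) = -24/11
exact speed ratio = -24/11

-24/11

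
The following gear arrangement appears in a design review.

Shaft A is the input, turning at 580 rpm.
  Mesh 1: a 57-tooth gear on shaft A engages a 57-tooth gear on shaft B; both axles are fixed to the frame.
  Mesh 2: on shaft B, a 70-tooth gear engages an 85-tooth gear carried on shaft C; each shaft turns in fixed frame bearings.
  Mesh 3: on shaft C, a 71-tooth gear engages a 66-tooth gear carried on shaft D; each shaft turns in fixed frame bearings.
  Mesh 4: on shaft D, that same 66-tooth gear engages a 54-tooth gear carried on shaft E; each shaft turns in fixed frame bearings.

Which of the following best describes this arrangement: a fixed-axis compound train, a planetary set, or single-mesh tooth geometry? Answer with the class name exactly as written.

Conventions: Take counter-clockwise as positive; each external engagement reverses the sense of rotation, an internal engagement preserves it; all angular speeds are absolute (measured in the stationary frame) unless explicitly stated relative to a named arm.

fixed-axis compound train

4-mesh fixed-axis compound train (all bearings frame-fixed)
classification: fixed-axis compound train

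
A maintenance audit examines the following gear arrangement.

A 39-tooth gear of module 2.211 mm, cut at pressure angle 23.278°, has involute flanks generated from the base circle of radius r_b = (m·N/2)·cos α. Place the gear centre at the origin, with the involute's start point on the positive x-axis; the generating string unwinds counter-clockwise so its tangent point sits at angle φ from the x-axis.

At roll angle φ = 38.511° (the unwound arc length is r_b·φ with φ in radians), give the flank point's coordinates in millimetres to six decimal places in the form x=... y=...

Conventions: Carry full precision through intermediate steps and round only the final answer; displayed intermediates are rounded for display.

topology: single-mesh involute geometry — m = 2.211, N = 39
pitch radius r_p = m·N/2 = 2.211·39/2 = 43.114500
base radius r_b = r_p·cos α = 43.114500·cos 23.278° = 39.604902
roll angle φ = 38.511° = 0.67214375 rad
x = r_b·(cos φ + φ·sin φ) = 47.565841
y = r_b·(sin φ − φ·cos φ) = 3.830588

x=47.565841 y=3.830588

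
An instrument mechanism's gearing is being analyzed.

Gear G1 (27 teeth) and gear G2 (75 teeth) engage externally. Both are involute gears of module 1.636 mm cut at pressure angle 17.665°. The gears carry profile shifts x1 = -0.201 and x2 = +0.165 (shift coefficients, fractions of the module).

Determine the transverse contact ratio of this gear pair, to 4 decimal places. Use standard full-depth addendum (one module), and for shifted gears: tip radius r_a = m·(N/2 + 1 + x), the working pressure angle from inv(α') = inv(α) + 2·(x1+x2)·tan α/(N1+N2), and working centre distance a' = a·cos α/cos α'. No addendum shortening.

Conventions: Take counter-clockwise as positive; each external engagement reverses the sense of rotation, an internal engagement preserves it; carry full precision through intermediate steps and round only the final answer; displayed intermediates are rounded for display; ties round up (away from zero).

1.8909

topology: single-mesh involute geometry — m = 1.636, 27T/75T pair
base radii: r_b1 = 21.044579, r_b2 = 58.457165
tip radii: r_a1 = 23.393164, r_a2 = 63.255940
inv(α') = inv(17.665°) + 2·(-0.201+0.165)·tan α/(27+75) = 0.00993055  ⇒  α' = 17.53702°
a' = a·cos α / cos α' = 83.4360·cos 17.665°/cos 17.53702° = 83.376897
action lengths: √(r_a1²−r_b1²) = 10.215958, √(r_a2²−r_b2²) = 24.167619
base pitch p_b = π·m·cos α = 4.897296
CR = (10.215958 + 24.167619 − 83.376897·sin 17.53702°)/4.897296 = 1.890898
contact ratio ≈ 1.8909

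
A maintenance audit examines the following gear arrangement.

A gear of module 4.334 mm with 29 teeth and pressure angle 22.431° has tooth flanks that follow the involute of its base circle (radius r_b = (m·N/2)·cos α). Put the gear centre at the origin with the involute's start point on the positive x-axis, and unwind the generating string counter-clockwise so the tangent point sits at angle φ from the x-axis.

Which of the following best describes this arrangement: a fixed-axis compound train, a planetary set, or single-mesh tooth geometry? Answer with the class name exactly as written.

single-mesh tooth geometry

topology: single-mesh involute geometry — m = 4.334, N = 29
classification: single-mesh tooth geometry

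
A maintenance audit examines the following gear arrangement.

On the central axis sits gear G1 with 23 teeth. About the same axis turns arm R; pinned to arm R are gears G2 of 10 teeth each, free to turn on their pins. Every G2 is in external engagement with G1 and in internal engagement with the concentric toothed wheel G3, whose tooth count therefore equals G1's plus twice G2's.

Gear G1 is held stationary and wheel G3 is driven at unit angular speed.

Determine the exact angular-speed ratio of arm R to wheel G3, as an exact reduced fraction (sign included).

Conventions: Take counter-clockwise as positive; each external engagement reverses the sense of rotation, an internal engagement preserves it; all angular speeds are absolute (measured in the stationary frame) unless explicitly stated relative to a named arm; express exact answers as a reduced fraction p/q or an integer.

planetary set (23T centre, 10T on arm, 43T internal) — Willis relation
ring teeth: 23 + 2·10 = 43
23(ω_sun−ω_arm) = −43(ω_ring−ω_arm),  ω_sun = 0, ω_ring = 1
23(0−ω_arm) = −43(1−ω_arm)  ⇒  66·ω_arm = 43  ⇒  ω_arm = 43/66
ω_out/ω_in = 43/66

43/66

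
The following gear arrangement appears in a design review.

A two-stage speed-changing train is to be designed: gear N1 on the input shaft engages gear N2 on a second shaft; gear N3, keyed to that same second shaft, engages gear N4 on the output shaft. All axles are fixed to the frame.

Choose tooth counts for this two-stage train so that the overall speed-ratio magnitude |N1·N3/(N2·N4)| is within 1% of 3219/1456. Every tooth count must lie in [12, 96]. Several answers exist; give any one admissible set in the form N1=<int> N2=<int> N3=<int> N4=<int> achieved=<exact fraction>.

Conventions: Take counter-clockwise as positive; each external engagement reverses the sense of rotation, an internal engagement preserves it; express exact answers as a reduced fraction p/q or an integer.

N1=37 N2=16 N3=87 N4=91 achieved=3219/1456

topology: fixed-axis compound train — 2 stages, target 3219/1456
target = 3219/1456 in lowest terms: an exact hit needs N1·N3 = k·3219 and N2·N4 = k·1456 for one integer k, every count in [12, 96]; additionally prefer no 1:1 stage (N1 ≠ N2, N3 ≠ N4)
k = 1: N1·N3 = 3219 = 37·87, N2·N4 = 1456 = 16·91
achieved = 37·87/(16·91) = 3219/1456; |achieved − target| = 0 ≤ 3219/145600 ✓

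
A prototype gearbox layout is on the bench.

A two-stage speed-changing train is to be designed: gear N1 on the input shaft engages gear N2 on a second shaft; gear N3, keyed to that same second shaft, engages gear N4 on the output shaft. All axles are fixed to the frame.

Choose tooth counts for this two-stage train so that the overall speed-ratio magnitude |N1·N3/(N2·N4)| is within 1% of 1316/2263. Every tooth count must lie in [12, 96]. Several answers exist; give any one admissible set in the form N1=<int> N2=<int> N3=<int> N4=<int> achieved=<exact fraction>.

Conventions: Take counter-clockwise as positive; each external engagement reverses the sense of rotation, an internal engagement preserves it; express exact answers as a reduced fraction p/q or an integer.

class = fixed-axis compound train [2-stage, 1316/2263 wanted]
target = 1316/2263 in lowest terms: an exact hit needs N1·N3 = k·1316 and N2·N4 = k·2263 for one integer k, every count in [12, 96]; additionally prefer no 1:1 stage (N1 ≠ N2, N3 ≠ N4)
k = 1: N1·N3 = 1316 = 14·94, N2·N4 = 2263 = 31·73
achieved = 14·94/(31·73) = 1316/2263; |achieved − target| = 0 ≤ 329/56575 ✓

N1=14 N2=31 N3=94 N4=73 achieved=1316/2263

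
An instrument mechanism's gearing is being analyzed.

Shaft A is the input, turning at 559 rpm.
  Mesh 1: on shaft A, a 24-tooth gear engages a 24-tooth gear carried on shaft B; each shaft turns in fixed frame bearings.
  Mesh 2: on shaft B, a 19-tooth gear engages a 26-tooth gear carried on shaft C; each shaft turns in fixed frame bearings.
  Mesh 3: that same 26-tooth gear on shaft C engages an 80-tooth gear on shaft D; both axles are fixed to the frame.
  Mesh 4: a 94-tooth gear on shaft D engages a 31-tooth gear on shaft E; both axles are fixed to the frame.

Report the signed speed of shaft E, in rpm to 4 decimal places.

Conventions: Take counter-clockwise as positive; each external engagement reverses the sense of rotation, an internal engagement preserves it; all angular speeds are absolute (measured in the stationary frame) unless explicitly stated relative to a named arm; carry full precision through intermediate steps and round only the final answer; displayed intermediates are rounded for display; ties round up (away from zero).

+402.5702 rpm

topology: fixed-axis compound train — 4 meshes, A→E
mesh 1 [24T→24T]: ω = 559.0000×24/24 = 559.0000 rpm, sense flips to −
mesh 2 [19T→26T]: ω = 559.0000×19/26 = 408.5000 rpm, sense flips to +
mesh 3 [26T→80T]: ω = 408.5000×26/80 = 132.7625 rpm, sense flips to −
mesh 4 [94T→31T]: ω = 132.7625×94/31 = 402.5702 rpm, sense flips to +
signed output speed = +402.5702 rpm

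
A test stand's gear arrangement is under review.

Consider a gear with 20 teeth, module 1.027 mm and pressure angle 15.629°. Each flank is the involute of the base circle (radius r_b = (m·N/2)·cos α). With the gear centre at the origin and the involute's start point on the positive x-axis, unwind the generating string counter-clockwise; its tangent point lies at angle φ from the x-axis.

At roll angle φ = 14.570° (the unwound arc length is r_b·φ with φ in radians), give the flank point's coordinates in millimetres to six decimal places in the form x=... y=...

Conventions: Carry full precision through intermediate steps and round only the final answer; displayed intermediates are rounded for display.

x=10.204910 y=0.053863

recognized (one wheel, involute flank): single-mesh tooth geometry, m = 1.027, N = 20
pitch radius r_p = m·N/2 = 1.027·20/2 = 10.270000
base radius r_b = r_p·cos α = 10.270000·cos 15.629° = 9.890280
roll angle φ = 14.570° = 0.25429447 rad
x = r_b·(cos φ + φ·sin φ) = 10.204910
y = r_b·(sin φ − φ·cos φ) = 0.053863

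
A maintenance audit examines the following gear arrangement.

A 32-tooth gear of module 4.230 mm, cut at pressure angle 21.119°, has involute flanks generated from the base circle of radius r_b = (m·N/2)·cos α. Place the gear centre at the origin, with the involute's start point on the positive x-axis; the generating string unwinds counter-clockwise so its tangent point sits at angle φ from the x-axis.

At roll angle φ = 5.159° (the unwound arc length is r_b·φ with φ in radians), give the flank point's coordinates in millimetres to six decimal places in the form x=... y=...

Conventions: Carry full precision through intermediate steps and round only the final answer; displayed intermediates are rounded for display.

x=63.389623 y=0.015350

recognized (one wheel, involute flank): single-mesh tooth geometry, m = 4.230, N = 32
pitch radius r_p = m·N/2 = 4.230·32/2 = 67.680000
base radius r_b = r_p·cos α = 67.680000·cos 21.119° = 63.134212
roll angle φ = 5.159° = 0.09004154 rad
x = r_b·(cos φ + φ·sin φ) = 63.389623
y = r_b·(sin φ − φ·cos φ) = 0.015350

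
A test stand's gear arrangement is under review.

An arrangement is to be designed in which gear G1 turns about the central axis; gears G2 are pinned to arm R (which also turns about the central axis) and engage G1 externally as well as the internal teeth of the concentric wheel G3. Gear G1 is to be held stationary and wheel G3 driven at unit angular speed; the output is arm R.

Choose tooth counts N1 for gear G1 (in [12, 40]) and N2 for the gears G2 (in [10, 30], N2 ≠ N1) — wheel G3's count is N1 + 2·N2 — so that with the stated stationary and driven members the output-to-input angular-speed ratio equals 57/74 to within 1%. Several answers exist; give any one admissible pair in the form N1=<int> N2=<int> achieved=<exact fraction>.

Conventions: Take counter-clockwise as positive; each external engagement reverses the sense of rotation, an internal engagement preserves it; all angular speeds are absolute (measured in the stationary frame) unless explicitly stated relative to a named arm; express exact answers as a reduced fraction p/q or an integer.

N1=17 N2=20 achieved=57/74

planetary set to be sized for 57/74 (Willis relation)
Willis with ω_sun = 0: ω_arm/ω_ring = N3/(N1+N3); set equal to 57/74  ⇒  N3/N1 = (57/74)/(1 − 57/74) = 57/17
N3 = N1 + 2·N2  ⇒  N2/N1 = (N3/N1 − 1)/2 = (57/17 − 1)/2 = 20/17
smallest multiple with N1 ≥ 12 and N2 ≥ 10: k = 1  ⇒  N1 = 1·17 = 17, N2 = 1·20 = 20 (N1 ≤ 40, N2 ≤ 30, N2 ≠ N1 ✓), N3 = 17 + 2·20 = 57
check: N3/(N1+N3) with N1 = 17, N3 = 57 gives 57/74; |achieved − target| = 0 ≤ 57/7400 ✓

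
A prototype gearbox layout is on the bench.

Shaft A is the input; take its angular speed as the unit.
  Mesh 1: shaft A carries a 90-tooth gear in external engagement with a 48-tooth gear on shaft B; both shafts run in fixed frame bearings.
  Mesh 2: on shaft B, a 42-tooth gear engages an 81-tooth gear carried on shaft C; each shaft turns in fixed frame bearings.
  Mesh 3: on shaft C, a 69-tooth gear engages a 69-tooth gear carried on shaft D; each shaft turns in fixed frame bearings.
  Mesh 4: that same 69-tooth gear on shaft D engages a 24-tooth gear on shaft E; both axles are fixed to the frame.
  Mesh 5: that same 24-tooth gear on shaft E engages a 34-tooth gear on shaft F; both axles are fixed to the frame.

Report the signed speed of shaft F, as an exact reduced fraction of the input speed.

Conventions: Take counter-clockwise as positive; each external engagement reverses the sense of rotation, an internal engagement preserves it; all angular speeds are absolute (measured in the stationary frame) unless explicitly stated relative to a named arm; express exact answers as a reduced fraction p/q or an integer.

-805/408

5-mesh fixed-axis compound train (all bearings frame-fixed)
mesh 1 [90T→48T]: |ω|/ω_in = 1×90/48 = 15/8, sense flips to −
mesh 2 [42T→81T]: |ω|/ω_in = (15/8)×42/81 = 35/36, sense flips to +
mesh 3 [69T→69T]: |ω|/ω_in = (35/36)×69/69 = 35/36, sense flips to −
mesh 4 [69T→24T]: |ω|/ω_in = (35/36)×69/24 = 805/288, sense flips to +
mesh 5 [24T→34T]: |ω|/ω_in = (805/288)×24/34 = 805/408, sense flips to −
signed output speed (× input speed) = -805/408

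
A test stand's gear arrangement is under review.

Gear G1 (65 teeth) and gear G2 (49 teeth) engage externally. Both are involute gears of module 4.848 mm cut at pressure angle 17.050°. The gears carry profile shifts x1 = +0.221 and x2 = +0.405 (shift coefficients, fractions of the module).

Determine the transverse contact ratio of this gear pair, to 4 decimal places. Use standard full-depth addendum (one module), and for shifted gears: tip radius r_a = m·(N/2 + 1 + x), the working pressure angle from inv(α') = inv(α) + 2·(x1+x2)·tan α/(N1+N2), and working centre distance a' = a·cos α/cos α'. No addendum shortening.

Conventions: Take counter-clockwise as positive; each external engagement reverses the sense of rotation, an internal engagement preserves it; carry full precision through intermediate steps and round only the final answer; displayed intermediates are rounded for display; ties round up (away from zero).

single-mesh involute tooth geometry (65T engaging 49T at module 4.848)
base radii: r_b1 = 150.635120, r_b2 = 113.555706
tip radii: r_a1 = 163.479408, r_a2 = 125.587440
inv(α') = inv(17.050°) + 2·(+0.221+0.405)·tan α/(65+49) = 0.01247469  ⇒  α' = 18.88307°
a' = a·cos α / cos α' = 276.3360·cos 17.050°/cos 18.88307° = 279.218050
action lengths: √(r_a1²−r_b1²) = 63.518324, √(r_a2²−r_b2²) = 53.640533
base pitch p_b = π·m·cos α = 14.561052
CR = (63.518324 + 53.640533 − 279.218050·sin 18.88307°)/14.561052 = 1.840069
contact ratio ≈ 1.8401

1.8401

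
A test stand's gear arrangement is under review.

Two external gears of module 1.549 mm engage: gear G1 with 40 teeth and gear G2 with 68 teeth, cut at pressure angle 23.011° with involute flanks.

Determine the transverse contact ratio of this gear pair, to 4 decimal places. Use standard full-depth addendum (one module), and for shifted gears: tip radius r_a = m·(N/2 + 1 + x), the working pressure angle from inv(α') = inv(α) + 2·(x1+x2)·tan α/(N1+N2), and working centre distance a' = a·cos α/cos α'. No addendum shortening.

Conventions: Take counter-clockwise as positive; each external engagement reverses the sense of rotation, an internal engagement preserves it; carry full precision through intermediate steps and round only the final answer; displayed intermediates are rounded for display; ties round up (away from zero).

single-mesh involute tooth geometry (40T engaging 68T at module 1.549)
base radii: r_b1 = 28.514916, r_b2 = 48.475357
tip radii: r_a1 = 32.529000, r_a2 = 54.215000
no profile shift: α' = α, a' = a
action lengths: √(r_a1²−r_b1²) = 15.653607, √(r_a2²−r_b2²) = 24.277685
base pitch p_b = π·m·cos α = 4.479113
CR = (15.653607 + 24.277685 − 83.646000·sin 23.01100°)/4.479113 = 1.614921
contact ratio ≈ 1.6149

1.6149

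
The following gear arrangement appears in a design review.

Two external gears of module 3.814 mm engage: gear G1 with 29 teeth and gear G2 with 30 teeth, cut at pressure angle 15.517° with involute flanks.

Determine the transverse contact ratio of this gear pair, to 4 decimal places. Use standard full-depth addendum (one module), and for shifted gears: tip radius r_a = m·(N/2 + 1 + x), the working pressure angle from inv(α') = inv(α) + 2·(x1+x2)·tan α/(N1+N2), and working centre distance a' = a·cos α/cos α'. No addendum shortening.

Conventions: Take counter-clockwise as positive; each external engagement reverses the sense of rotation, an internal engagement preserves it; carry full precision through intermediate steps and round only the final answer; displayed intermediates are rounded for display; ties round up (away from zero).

recognized (one external pair, fixed centres): single-mesh tooth geometry, m = 3.814, N1 = 29, N2 = 30
base radii: r_b1 = 53.287268, r_b2 = 55.124760
tip radii: r_a1 = 59.117000, r_a2 = 61.024000
no profile shift: α' = α, a' = a
action lengths: √(r_a1²−r_b1²) = 25.598570, √(r_a2²−r_b2²) = 26.176124
base pitch p_b = π·m·cos α = 11.545303
CR = (25.598570 + 26.176124 − 112.513000·sin 15.51700°)/11.545303 = 1.877364
contact ratio ≈ 1.8774

1.8774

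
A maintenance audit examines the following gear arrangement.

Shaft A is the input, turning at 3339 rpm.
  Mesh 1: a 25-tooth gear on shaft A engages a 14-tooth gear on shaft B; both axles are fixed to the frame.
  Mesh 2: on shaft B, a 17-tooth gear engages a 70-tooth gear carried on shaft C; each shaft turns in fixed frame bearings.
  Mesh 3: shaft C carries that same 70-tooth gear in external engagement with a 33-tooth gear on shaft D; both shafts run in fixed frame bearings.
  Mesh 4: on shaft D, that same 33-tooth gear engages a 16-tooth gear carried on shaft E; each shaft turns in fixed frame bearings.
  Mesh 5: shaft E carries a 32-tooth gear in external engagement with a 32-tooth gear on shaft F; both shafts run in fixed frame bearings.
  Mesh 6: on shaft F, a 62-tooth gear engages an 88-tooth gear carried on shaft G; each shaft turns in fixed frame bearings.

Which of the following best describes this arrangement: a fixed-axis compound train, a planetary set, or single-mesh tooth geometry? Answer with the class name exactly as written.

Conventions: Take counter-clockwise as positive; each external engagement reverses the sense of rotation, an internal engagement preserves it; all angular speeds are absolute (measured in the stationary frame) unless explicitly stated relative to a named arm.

fixed-axis compound train

topology: fixed-axis compound train — 6 meshes, A→G
classification: fixed-axis compound train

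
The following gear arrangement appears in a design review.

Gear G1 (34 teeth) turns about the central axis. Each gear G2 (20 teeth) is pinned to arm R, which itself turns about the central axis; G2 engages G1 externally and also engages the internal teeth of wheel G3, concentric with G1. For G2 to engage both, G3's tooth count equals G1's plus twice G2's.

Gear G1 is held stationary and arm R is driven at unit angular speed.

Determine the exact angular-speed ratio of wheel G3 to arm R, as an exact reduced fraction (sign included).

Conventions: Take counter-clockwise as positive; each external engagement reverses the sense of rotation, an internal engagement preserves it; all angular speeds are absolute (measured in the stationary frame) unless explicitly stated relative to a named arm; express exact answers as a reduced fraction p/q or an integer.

54/37

planetary set (34T centre, 20T on arm, 74T internal) — Willis relation
ring teeth: 34 + 2·20 = 74
34(ω_sun−ω_arm) = −74(ω_ring−ω_arm),  ω_sun = 0, ω_arm = 1
ω_ring = 1 − (34/74)(0−1) = 54/37
ω_out/ω_in = 54/37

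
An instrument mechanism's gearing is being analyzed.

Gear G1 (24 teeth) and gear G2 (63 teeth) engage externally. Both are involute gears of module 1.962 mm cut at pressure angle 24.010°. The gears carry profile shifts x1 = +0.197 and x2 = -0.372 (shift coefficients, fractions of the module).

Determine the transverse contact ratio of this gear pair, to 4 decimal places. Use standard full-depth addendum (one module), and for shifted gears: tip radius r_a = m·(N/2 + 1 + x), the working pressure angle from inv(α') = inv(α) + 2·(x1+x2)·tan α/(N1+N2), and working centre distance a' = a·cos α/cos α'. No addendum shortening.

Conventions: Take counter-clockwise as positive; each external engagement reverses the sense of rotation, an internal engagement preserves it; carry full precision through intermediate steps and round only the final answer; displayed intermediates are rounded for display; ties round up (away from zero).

recognized (one external pair, fixed centres): single-mesh tooth geometry, m = 1.962, N1 = 24, N2 = 63
base radii: r_b1 = 21.506843, r_b2 = 56.455462
tip radii: r_a1 = 25.892514, r_a2 = 63.035136
inv(α') = inv(24.010°) + 2·(+0.197-0.372)·tan α/(24+63) = 0.02459229  ⇒  α' = 23.47946°
a' = a·cos α / cos α' = 85.3470·cos 24.010°/cos 23.47946° = 85.000057
action lengths: √(r_a1²−r_b1²) = 14.417975, √(r_a2²−r_b2²) = 28.039422
base pitch p_b = π·m·cos α = 5.630478
CR = (14.417975 + 28.039422 − 85.000057·sin 23.47946°)/5.630478 = 1.525919
contact ratio ≈ 1.5259

1.5259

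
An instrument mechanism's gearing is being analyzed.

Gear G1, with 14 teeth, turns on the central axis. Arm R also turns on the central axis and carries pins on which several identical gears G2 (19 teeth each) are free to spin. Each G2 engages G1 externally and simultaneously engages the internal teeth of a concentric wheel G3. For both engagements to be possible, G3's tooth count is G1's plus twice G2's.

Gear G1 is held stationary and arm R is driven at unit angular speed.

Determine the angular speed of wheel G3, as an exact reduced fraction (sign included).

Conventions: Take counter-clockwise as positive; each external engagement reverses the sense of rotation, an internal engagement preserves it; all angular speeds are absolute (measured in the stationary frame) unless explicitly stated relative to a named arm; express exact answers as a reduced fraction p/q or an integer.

33/26

topology: planetary set — G1 14T / G2 19T / G3 52T, arm = carrier (Willis)
ring teeth: 14 + 2·19 = 52
14(ω_sun−ω_arm) = −52(ω_ring−ω_arm),  ω_sun = 0, ω_arm = 1
ω_ring = 1 − (14/52)(0−1) = 33/26
exact speed ratio = 33/26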